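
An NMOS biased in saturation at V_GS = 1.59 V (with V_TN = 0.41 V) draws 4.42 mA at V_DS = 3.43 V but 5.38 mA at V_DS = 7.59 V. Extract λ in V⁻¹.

λ = 0.0636 V⁻¹

With V_GS fixed, I_D ∝ (1 + λ V_DS) in saturation, so I_D2/I_D1 = (1 + λ V_DS2)/(1 + λ V_DS1).
5.38/4.42 = 1.217 = (1 + 7.59 λ)/(1 + 3.43 λ).
Solving: λ (I_D1 V_DS2 − I_D2 V_DS1) = I_D2 − I_D1, so λ = (5.38 − 4.42) / (4.42 × 7.59 − 5.38 × 3.43) = 0.96 / 15.1 = 0.0636 V⁻¹.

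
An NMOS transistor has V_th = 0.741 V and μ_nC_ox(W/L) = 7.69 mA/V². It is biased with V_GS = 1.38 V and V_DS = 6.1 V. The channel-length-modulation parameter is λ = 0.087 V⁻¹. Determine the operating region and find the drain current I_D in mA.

Saturation; I_D = 2.40 mA

V_ov = V_GS − V_th = 1.38 − 0.741 = 0.639 V.
Since V_DS = 6.1 V ≥ V_ov = 0.639 V, the device is in saturation.
I_D = ½ k_n V_ov² (1 + λ V_DS) = 0.5 × 7.69 × 0.639² × (1 + 0.087 × 6.1) = 2.4 mA.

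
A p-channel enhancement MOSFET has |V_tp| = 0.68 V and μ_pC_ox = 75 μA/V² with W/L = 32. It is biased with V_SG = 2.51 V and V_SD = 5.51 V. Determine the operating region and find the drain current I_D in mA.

Saturation; I_D = 4.02 mA

k_p = μ_pC_ox · (W/L) = 2.4 mA/V².
V_ov = V_SG − |V_tp| = 2.51 − 0.68 = 1.83 V.
Since V_SD = 5.51 V ≥ V_ov = 1.83 V, the device is in saturation.
I_D = ½ k_p V_ov² = 0.5 × 2.4 × 1.83² = 4.02 mA.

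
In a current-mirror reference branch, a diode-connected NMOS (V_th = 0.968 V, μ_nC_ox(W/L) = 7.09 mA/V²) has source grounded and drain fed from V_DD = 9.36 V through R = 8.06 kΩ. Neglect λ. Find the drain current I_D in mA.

I_D = 0.976 mA

With gate tied to drain, V_GS = V_DS ≥ V_GS − V_th, so the device is in saturation.
KCL at the drain: ½ k_n (V_GS − V_th)² = (V_DD − V_GS)/R.
Let x = V_GS − 0.968. Then 28.6 x² + x − 8.392 = 0, giving x = 0.525 V (positive root), so V_GS = 1.49 V.
I_D = (V_DD − V_GS)/R = (9.36 − 1.49) / 8.06 = 0.976 mA.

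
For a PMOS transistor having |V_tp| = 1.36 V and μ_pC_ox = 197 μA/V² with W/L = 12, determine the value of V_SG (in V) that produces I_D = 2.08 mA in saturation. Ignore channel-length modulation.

V_SG = 2.69 V

k_p = μ_pC_ox · (W/L) = 2.364 mA/V².
In saturation I_D = ½ k_p (V_SG − |V_tp|)², so V_SG − |V_tp| = √(2 I_D / k_p) = √(2 × 2.08 / 2.364) = 1.33 V.
V_SG = 1.36 + 1.33 = 2.69 V.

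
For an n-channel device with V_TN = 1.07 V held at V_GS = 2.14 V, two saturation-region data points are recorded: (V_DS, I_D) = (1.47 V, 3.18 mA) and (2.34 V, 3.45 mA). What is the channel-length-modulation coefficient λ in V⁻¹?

With V_GS fixed, I_D ∝ (1 + λ V_DS) in saturation, so I_D2/I_D1 = (1 + λ V_DS2)/(1 + λ V_DS1).
3.45/3.18 = 1.085 = (1 + 2.34 λ)/(1 + 1.47 λ).
Solving: λ (I_D1 V_DS2 − I_D2 V_DS1) = I_D2 − I_D1, so λ = (3.45 − 3.18) / (3.18 × 2.34 − 3.45 × 1.47) = 0.27 / 2.37 = 0.114 V⁻¹.

λ = 0.114 V⁻¹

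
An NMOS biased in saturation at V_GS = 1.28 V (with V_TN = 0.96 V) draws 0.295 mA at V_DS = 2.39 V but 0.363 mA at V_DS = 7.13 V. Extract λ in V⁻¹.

With V_GS fixed, I_D ∝ (1 + λ V_DS) in saturation, so I_D2/I_D1 = (1 + λ V_DS2)/(1 + λ V_DS1).
0.363/0.295 = 1.231 = (1 + 7.13 λ)/(1 + 2.39 λ).
Solving: λ (I_D1 V_DS2 − I_D2 V_DS1) = I_D2 − I_D1, so λ = (0.363 − 0.295) / (0.295 × 7.13 − 0.363 × 2.39) = 0.068 / 1.24 = 0.055 V⁻¹.

λ = 0.0550 V⁻¹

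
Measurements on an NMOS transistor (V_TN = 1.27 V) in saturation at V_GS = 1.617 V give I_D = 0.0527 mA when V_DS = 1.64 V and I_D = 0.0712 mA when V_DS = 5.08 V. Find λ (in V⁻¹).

With V_GS fixed, I_D ∝ (1 + λ V_DS) in saturation, so I_D2/I_D1 = (1 + λ V_DS2)/(1 + λ V_DS1).
0.0712/0.0527 = 1.351 = (1 + 5.08 λ)/(1 + 1.64 λ).
Solving: λ (I_D1 V_DS2 − I_D2 V_DS1) = I_D2 − I_D1, so λ = (0.0712 − 0.0527) / (0.0527 × 5.08 − 0.0712 × 1.64) = 0.0185 / 0.151 = 0.123 V⁻¹.

λ = 0.123 V⁻¹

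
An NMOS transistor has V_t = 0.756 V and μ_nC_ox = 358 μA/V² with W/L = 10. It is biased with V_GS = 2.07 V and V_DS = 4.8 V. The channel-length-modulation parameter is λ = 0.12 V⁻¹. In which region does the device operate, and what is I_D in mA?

k_n = μ_nC_ox · (W/L) = 3.58 mA/V².
V_ov = V_GS − V_t = 2.07 − 0.756 = 1.31 V.
Since V_DS = 4.8 V ≥ V_ov = 1.31 V, the device is in saturation.
I_D = ½ k_n V_ov² (1 + λ V_DS) = 0.5 × 3.58 × 1.31² × (1 + 0.12 × 4.8) = 4.87 mA.

Saturation; I_D = 4.87 mA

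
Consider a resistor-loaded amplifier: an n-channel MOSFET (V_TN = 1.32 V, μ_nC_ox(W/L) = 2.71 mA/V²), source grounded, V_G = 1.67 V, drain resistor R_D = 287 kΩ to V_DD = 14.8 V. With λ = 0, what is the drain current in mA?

I_D = 0.0514 mA

V_GS = V_G = 1.67 V, so V_ov = 1.67 − 1.32 = 0.35 V.
Assume saturation: I_D = ½ k_n V_ov² = 0.5 × 2.71 × 0.35² = 0.166 mA, giving V_DS = V_DD − I_D R_D = 14.8 − 0.166 × 287 = -32.8 V.
But -32.8 V < V_ov = 0.35 V, so the device is actually in triode.
In triode I_D = k_n[V_ov V_DS − ½ V_DS²] and I_D = (V_DD − V_DS)/R_D. Equating: 389 V_DS² − 273.2 V_DS + 14.8 = 0, giving V_DS = 0.0591 V (the root below V_ov).
I_D = (14.8 − 0.0591) / 287 = 0.0514 mA.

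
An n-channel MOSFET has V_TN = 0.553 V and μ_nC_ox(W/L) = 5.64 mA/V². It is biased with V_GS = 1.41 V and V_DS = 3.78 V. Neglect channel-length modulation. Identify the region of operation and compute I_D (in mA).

Saturation; I_D = 2.07 mA

V_ov = V_GS − V_TN = 1.41 − 0.553 = 0.857 V.
Since V_DS = 3.78 V ≥ V_ov = 0.857 V, the device is in saturation.
I_D = ½ k_n V_ov² = 0.5 × 5.64 × 0.857² = 2.07 mA.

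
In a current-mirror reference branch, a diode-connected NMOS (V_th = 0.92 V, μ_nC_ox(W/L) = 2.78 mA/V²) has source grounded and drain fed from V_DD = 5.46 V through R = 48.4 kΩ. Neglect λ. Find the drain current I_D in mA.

With gate tied to drain, V_GS = V_DS ≥ V_GS − V_th, so the device is in saturation.
KCL at the drain: ½ k_n (V_GS − V_th)² = (V_DD − V_GS)/R.
Let x = V_GS − 0.92. Then 67.3 x² + x − 4.54 = 0, giving x = 0.252 V (positive root), so V_GS = 1.17 V.
I_D = (V_DD − V_GS)/R = (5.46 − 1.17) / 48.4 = 0.0886 mA.

I_D = 0.0886 mA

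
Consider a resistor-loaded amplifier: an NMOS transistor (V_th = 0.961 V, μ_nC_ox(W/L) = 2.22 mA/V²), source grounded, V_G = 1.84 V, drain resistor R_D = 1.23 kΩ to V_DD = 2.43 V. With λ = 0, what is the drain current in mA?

V_GS = V_G = 1.84 V, so V_ov = 1.84 − 0.961 = 0.879 V.
Assume saturation: I_D = ½ k_n V_ov² = 0.5 × 2.22 × 0.879² = 0.858 mA, giving V_DS = V_DD − I_D R_D = 2.43 − 0.858 × 1.23 = 1.38 V.
V_DS = 1.38 V ≥ V_ov = 0.879 V, confirming saturation.

I_D = 0.858 mA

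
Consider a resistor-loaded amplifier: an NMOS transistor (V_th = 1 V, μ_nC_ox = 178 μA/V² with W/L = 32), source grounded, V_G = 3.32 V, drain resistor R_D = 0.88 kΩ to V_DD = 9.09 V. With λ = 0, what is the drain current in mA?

V_GS = V_G = 3.32 V, so V_ov = 3.32 − 1 = 2.32 V.
k_n = μ_nC_ox · (W/L) = 5.696 mA/V².
Assume saturation: I_D = ½ k_n V_ov² = 0.5 × 5.696 × 2.32² = 15.3 mA, giving V_DS = V_DD − I_D R_D = 9.09 − 15.3 × 0.88 = -4.4 V.
But -4.4 V < V_ov = 2.32 V, so the device is actually in triode.
In triode I_D = k_n[V_ov V_DS − ½ V_DS²] and I_D = (V_DD − V_DS)/R_D. Equating: 2.51 V_DS² − 12.63 V_DS + 9.09 = 0, giving V_DS = 0.87 V (the root below V_ov).
I_D = (9.09 − 0.87) / 0.88 = 9.34 mA.

I_D = 9.34 mA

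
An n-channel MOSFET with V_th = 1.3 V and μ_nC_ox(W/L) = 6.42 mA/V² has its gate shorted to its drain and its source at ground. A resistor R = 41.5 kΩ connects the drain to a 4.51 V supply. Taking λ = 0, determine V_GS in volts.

V_GS = 1.45 V

With gate tied to drain, V_GS = V_DS ≥ V_GS − V_th, so the device is in saturation.
KCL at the drain: ½ k_n (V_GS − V_th)² = (V_DD − V_GS)/R.
Let x = V_GS − 1.3. Then 133 x² + x − 3.21 = 0, giving x = 0.152 V (positive root), so V_GS = 1.45 V.
I_D = (V_DD − V_GS)/R = (4.51 − 1.45) / 41.5 = 0.0737 mA.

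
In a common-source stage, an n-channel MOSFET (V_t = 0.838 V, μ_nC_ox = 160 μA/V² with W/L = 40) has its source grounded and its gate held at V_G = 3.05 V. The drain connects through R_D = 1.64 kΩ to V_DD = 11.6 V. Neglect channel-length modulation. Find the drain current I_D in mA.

I_D = 6.74 mA

V_GS = V_G = 3.05 V, so V_ov = 3.05 − 0.838 = 2.21 V.
k_n = μ_nC_ox · (W/L) = 6.4 mA/V².
Assume saturation: I_D = ½ k_n V_ov² = 0.5 × 6.4 × 2.21² = 15.7 mA, giving V_DS = V_DD − I_D R_D = 11.6 − 15.7 × 1.64 = -14.1 V.
But -14.1 V < V_ov = 2.21 V, so the device is actually in triode.
In triode I_D = k_n[V_ov V_DS − ½ V_DS²] and I_D = (V_DD − V_DS)/R_D. Equating: 5.25 V_DS² − 24.22 V_DS + 11.6 = 0, giving V_DS = 0.543 V (the root below V_ov).
I_D = (11.6 − 0.543) / 1.64 = 6.74 mA.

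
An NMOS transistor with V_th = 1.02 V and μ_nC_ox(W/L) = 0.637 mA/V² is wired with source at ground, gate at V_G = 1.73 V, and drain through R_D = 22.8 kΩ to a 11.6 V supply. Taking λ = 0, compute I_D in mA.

I_D = 0.161 mA

V_GS = V_G = 1.73 V, so V_ov = 1.73 − 1.02 = 0.71 V.
Assume saturation: I_D = ½ k_n V_ov² = 0.5 × 0.637 × 0.71² = 0.161 mA, giving V_DS = V_DD − I_D R_D = 11.6 − 0.161 × 22.8 = 7.94 V.
V_DS = 7.94 V ≥ V_ov = 0.71 V, confirming saturation.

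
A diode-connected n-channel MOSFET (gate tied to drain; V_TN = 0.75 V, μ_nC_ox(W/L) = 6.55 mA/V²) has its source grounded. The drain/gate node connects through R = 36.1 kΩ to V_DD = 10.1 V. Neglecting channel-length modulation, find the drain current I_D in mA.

I_D = 0.251 mA

With gate tied to drain, V_GS = V_DS ≥ V_GS − V_TN, so the device is in saturation.
KCL at the drain: ½ k_n (V_GS − V_TN)² = (V_DD − V_GS)/R.
Let x = V_GS − 0.75. Then 118 x² + x − 9.35 = 0, giving x = 0.277 V (positive root), so V_GS = 1.03 V.
I_D = (V_DD − V_GS)/R = (10.1 − 1.03) / 36.1 = 0.251 mA.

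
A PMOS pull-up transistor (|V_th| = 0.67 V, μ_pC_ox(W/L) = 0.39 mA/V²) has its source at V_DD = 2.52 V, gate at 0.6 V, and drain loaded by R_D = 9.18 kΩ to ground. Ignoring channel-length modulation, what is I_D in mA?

V_SG = V_DD − V_G = 2.52 − 0.6 = 1.92 V, so V_ov = 1.92 − 0.67 = 1.25 V.
Assume saturation: I_D = ½ k_p V_ov² = 0.5 × 0.39 × 1.25² = 0.305 mA, giving V_SD = V_DD − I_D R_D = 2.52 − 0.305 × 9.18 = -0.277 V.
But -0.277 V < V_ov = 1.25 V, so the device is actually in triode.
In triode I_D = k_p[V_ov V_SD − ½ V_SD²] and I_D = (V_DD − V_SD)/R_D. Equating: 1.79 V_SD² − 5.475 V_SD + 2.52 = 0, giving V_SD = 0.564 V (the root below V_ov).
I_D = (2.52 − 0.564) / 9.18 = 0.213 mA.

I_D = 0.213 mA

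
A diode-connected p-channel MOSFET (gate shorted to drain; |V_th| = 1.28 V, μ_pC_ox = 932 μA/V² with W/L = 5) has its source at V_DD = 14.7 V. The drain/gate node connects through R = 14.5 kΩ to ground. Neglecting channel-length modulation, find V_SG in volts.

With gate tied to drain, V_SG = V_SD ≥ V_SG − |V_th|, so the device is in saturation.
k_p = μ_pC_ox · (W/L) = 4.66 mA/V².
KCL at the drain: ½ k_p (V_SG − |V_th|)² = (V_DD − V_SG)/R.
Let x = V_SG − 1.28. Then 33.8 x² + x − 13.42 = 0, giving x = 0.616 V (positive root), so V_SG = 1.9 V.
I_D = (V_DD − V_SG)/R = (14.7 − 1.9) / 14.5 = 0.883 mA.

V_SG = 1.90 V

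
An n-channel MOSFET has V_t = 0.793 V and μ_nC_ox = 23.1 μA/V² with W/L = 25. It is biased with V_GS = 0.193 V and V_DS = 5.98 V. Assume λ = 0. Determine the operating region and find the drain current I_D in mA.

V_GS = 0.193 V < V_t = 0.793 V, so the transistor is in cutoff.

Cutoff; I_D = 0 mA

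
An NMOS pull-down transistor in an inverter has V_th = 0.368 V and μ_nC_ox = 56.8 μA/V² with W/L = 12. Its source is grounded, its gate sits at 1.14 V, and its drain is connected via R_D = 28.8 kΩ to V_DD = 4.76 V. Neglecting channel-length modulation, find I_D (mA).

V_GS = V_G = 1.14 V, so V_ov = 1.14 − 0.368 = 0.772 V.
k_n = μ_nC_ox · (W/L) = 0.6816 mA/V².
Assume saturation: I_D = ½ k_n V_ov² = 0.5 × 0.6816 × 0.772² = 0.203 mA, giving V_DS = V_DD − I_D R_D = 4.76 − 0.203 × 28.8 = -1.09 V.
But -1.09 V < V_ov = 0.772 V, so the device is actually in triode.
In triode I_D = k_n[V_ov V_DS − ½ V_DS²] and I_D = (V_DD − V_DS)/R_D. Equating: 9.82 V_DS² − 16.15 V_DS + 4.76 = 0, giving V_DS = 0.384 V (the root below V_ov).
I_D = (4.76 − 0.384) / 28.8 = 0.152 mA.

I_D = 0.152 mA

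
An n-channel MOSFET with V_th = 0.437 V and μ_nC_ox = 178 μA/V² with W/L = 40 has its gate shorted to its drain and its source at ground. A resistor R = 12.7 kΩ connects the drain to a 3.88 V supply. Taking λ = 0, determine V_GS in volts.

V_GS = 0.702 V

With gate tied to drain, V_GS = V_DS ≥ V_GS − V_th, so the device is in saturation.
k_n = μ_nC_ox · (W/L) = 7.12 mA/V².
KCL at the drain: ½ k_n (V_GS − V_th)² = (V_DD − V_GS)/R.
Let x = V_GS − 0.437. Then 45.2 x² + x − 3.443 = 0, giving x = 0.265 V (positive root), so V_GS = 0.702 V.
I_D = (V_DD − V_GS)/R = (3.88 − 0.702) / 12.7 = 0.25 mA.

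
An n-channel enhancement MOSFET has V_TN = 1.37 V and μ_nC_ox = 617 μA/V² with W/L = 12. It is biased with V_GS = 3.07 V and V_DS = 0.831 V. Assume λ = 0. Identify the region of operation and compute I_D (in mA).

k_n = μ_nC_ox · (W/L) = 7.404 mA/V².
V_ov = V_GS − V_TN = 3.07 − 1.37 = 1.7 V.
Since V_DS = 0.831 V < V_ov = 1.7 V, the device is in the triode region.
I_D = k_n [V_ov · V_DS − ½ V_DS²] = 7.404 × [1.7 × 0.831 − 0.5 × 0.831²] = 7.9 mA.

Triode; I_D = 7.90 mA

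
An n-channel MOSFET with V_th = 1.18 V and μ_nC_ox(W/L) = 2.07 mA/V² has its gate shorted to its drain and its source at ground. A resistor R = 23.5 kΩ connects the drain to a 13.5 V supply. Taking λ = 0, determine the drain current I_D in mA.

With gate tied to drain, V_GS = V_DS ≥ V_GS − V_th, so the device is in saturation.
KCL at the drain: ½ k_n (V_GS − V_th)² = (V_DD − V_GS)/R.
Let x = V_GS − 1.18. Then 24.3 x² + x − 12.32 = 0, giving x = 0.691 V (positive root), so V_GS = 1.87 V.
I_D = (V_DD − V_GS)/R = (13.5 − 1.87) / 23.5 = 0.495 mA.

I_D = 0.495 mA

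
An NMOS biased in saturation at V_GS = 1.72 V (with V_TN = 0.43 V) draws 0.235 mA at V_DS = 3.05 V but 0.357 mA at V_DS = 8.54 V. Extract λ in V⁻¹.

λ = 0.133 V⁻¹

With V_GS fixed, I_D ∝ (1 + λ V_DS) in saturation, so I_D2/I_D1 = (1 + λ V_DS2)/(1 + λ V_DS1).
0.357/0.235 = 1.519 = (1 + 8.54 λ)/(1 + 3.05 λ).
Solving: λ (I_D1 V_DS2 − I_D2 V_DS1) = I_D2 − I_D1, so λ = (0.357 − 0.235) / (0.235 × 8.54 − 0.357 × 3.05) = 0.122 / 0.918 = 0.133 V⁻¹.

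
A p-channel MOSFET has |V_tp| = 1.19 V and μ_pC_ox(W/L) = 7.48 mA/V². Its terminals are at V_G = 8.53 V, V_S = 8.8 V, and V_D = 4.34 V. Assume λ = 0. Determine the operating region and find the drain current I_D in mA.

V_SG = V_S − V_G = 8.8 − 8.53 = 0.27 V; V_SD = V_S − V_D = 8.8 − 4.34 = 4.46 V.
V_SG = 0.27 V < |V_tp| = 1.19 V, so the transistor is in cutoff.

Cutoff; I_D = 0 mA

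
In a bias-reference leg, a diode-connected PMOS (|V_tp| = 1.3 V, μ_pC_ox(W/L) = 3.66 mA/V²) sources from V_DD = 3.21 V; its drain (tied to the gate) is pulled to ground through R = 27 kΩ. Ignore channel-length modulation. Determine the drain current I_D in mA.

I_D = 0.0638 mA

With gate tied to drain, V_SG = V_SD ≥ V_SG − |V_tp|, so the device is in saturation.
KCL at the drain: ½ k_p (V_SG − |V_tp|)² = (V_DD − V_SG)/R.
Let x = V_SG − 1.3. Then 49.4 x² + x − 1.91 = 0, giving x = 0.187 V (positive root), so V_SG = 1.49 V.
I_D = (V_DD − V_SG)/R = (3.21 − 1.49) / 27 = 0.0638 mA.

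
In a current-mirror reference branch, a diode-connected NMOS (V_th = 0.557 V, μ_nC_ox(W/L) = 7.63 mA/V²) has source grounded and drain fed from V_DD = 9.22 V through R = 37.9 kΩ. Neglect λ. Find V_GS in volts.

V_GS = 0.798 V

With gate tied to drain, V_GS = V_DS ≥ V_GS − V_th, so the device is in saturation.
KCL at the drain: ½ k_n (V_GS − V_th)² = (V_DD − V_GS)/R.
Let x = V_GS − 0.557. Then 145 x² + x − 8.663 = 0, giving x = 0.241 V (positive root), so V_GS = 0.798 V.
I_D = (V_DD − V_GS)/R = (9.22 − 0.798) / 37.9 = 0.222 mA.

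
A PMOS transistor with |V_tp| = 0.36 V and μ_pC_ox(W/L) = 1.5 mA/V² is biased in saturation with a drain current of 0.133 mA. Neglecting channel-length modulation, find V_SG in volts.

V_SG = 0.781 V

In saturation I_D = ½ k_p (V_SG − |V_tp|)², so V_SG − |V_tp| = √(2 I_D / k_p) = √(2 × 0.133 / 1.5) = 0.421 V.
V_SG = 0.36 + 0.421 = 0.781 V.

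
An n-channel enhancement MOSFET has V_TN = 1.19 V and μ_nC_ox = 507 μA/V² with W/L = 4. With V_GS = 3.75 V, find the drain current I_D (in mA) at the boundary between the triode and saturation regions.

I_D = 6.65 mA

At the boundary V_DS = V_ov = V_GS − V_TN = 3.75 − 1.19 = 2.56 V.
k_n = μ_nC_ox · (W/L) = 2.028 mA/V².
I_D = ½ k_n V_ov² = 0.5 × 2.028 × 2.56² = 6.65 mA.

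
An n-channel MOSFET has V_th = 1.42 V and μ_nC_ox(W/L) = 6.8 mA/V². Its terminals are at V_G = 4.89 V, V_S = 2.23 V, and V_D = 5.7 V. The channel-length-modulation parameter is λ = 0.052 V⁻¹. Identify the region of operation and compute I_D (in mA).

Saturation; I_D = 6.17 mA

V_GS = V_G − V_S = 4.89 − 2.23 = 2.66 V; V_DS = V_D − V_S = 5.7 − 2.23 = 3.47 V.
V_ov = V_GS − V_th = 2.66 − 1.42 = 1.24 V.
Since V_DS = 3.47 V ≥ V_ov = 1.24 V, the device is in saturation.
I_D = ½ k_n V_ov² (1 + λ V_DS) = 0.5 × 6.8 × 1.24² × (1 + 0.052 × 3.47) = 6.17 mA.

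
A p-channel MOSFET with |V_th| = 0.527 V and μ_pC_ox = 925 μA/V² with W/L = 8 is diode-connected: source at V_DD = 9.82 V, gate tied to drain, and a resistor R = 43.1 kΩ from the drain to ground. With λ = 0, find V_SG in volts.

V_SG = 0.765 V

With gate tied to drain, V_SG = V_SD ≥ V_SG − |V_th|, so the device is in saturation.
k_p = μ_pC_ox · (W/L) = 7.4 mA/V².
KCL at the drain: ½ k_p (V_SG − |V_th|)² = (V_DD − V_SG)/R.
Let x = V_SG − 0.527. Then 159 x² + x − 9.293 = 0, giving x = 0.238 V (positive root), so V_SG = 0.765 V.
I_D = (V_DD − V_SG)/R = (9.82 − 0.765) / 43.1 = 0.21 mA.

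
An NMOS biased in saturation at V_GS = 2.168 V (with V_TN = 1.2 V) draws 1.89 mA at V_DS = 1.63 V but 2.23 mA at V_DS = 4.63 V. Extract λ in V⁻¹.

λ = 0.0665 V⁻¹

With V_GS fixed, I_D ∝ (1 + λ V_DS) in saturation, so I_D2/I_D1 = (1 + λ V_DS2)/(1 + λ V_DS1).
2.23/1.89 = 1.18 = (1 + 4.63 λ)/(1 + 1.63 λ).
Solving: λ (I_D1 V_DS2 − I_D2 V_DS1) = I_D2 − I_D1, so λ = (2.23 − 1.89) / (1.89 × 4.63 − 2.23 × 1.63) = 0.34 / 5.12 = 0.0665 V⁻¹.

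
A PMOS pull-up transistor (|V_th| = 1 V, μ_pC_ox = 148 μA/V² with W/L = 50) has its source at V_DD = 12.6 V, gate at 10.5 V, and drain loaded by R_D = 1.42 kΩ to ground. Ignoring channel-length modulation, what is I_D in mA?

V_SG = V_DD − V_G = 12.6 − 10.5 = 2.1 V, so V_ov = 2.1 − 1 = 1.1 V.
k_p = μ_pC_ox · (W/L) = 7.4 mA/V².
Assume saturation: I_D = ½ k_p V_ov² = 0.5 × 7.4 × 1.1² = 4.48 mA, giving V_SD = V_DD − I_D R_D = 12.6 − 4.48 × 1.42 = 6.24 V.
V_SD = 6.24 V ≥ V_ov = 1.1 V, confirming saturation.

I_D = 4.48 mA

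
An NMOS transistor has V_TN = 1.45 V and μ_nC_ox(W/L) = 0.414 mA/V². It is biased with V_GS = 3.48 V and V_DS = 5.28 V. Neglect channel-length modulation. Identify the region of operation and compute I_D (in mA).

V_ov = V_GS − V_TN = 3.48 − 1.45 = 2.03 V.
Since V_DS = 5.28 V ≥ V_ov = 2.03 V, the device is in saturation.
I_D = ½ k_n V_ov² = 0.5 × 0.414 × 2.03² = 0.853 mA.

Saturation; I_D = 0.853 mA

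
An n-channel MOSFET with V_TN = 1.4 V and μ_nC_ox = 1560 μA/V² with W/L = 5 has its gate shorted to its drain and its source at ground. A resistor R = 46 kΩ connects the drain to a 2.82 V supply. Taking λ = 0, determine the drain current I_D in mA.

With gate tied to drain, V_GS = V_DS ≥ V_GS − V_TN, so the device is in saturation.
k_n = μ_nC_ox · (W/L) = 7.8 mA/V².
KCL at the drain: ½ k_n (V_GS − V_TN)² = (V_DD − V_GS)/R.
Let x = V_GS − 1.4. Then 179 x² + x − 1.42 = 0, giving x = 0.0862 V (positive root), so V_GS = 1.49 V.
I_D = (V_DD − V_GS)/R = (2.82 − 1.49) / 46 = 0.029 mA.

I_D = 0.0290 mA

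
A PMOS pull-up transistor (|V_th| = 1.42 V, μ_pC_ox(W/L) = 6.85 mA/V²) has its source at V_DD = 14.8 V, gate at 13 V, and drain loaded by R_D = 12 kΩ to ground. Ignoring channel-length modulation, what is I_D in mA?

V_SG = V_DD − V_G = 14.8 − 13 = 1.8 V, so V_ov = 1.8 − 1.42 = 0.38 V.
Assume saturation: I_D = ½ k_p V_ov² = 0.5 × 6.85 × 0.38² = 0.495 mA, giving V_SD = V_DD − I_D R_D = 14.8 − 0.495 × 12 = 8.87 V.
V_SD = 8.87 V ≥ V_ov = 0.38 V, confirming saturation.

I_D = 0.495 mA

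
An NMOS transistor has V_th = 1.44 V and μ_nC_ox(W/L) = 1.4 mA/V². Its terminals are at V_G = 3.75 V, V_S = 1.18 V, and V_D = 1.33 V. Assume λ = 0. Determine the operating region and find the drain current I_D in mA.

V_GS = V_G − V_S = 3.75 − 1.18 = 2.57 V; V_DS = V_D − V_S = 1.33 − 1.18 = 0.15 V.
V_ov = V_GS − V_th = 2.57 − 1.44 = 1.13 V.
Since V_DS = 0.15 V < V_ov = 1.13 V, the device is in the triode region.
I_D = k_n [V_ov · V_DS − ½ V_DS²] = 1.4 × [1.13 × 0.15 − 0.5 × 0.15²] = 0.222 mA.

Triode; I_D = 0.222 mA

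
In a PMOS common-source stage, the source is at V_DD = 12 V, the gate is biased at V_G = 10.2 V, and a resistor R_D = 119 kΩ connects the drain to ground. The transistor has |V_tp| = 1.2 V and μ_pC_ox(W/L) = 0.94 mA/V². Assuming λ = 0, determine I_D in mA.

V_SG = V_DD − V_G = 12 − 10.2 = 1.8 V, so V_ov = 1.8 − 1.2 = 0.6 V.
Assume saturation: I_D = ½ k_p V_ov² = 0.5 × 0.94 × 0.6² = 0.169 mA, giving V_SD = V_DD − I_D R_D = 12 − 0.169 × 119 = -8.13 V.
But -8.13 V < V_ov = 0.6 V, so the device is actually in triode.
In triode I_D = k_p[V_ov V_SD − ½ V_SD²] and I_D = (V_DD − V_SD)/R_D. Equating: 55.9 V_SD² − 68.12 V_SD + 12 = 0, giving V_SD = 0.214 V (the root below V_ov).
I_D = (12 − 0.214) / 119 = 0.099 mA.

I_D = 0.0990 mA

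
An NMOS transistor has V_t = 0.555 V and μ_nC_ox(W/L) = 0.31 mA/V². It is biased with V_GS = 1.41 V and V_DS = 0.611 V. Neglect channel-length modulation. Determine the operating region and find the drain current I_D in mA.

V_ov = V_GS − V_t = 1.41 − 0.555 = 0.855 V.
Since V_DS = 0.611 V < V_ov = 0.855 V, the device is in the triode region.
I_D = k_n [V_ov · V_DS − ½ V_DS²] = 0.31 × [0.855 × 0.611 − 0.5 × 0.611²] = 0.104 mA.

Triode; I_D = 0.104 mA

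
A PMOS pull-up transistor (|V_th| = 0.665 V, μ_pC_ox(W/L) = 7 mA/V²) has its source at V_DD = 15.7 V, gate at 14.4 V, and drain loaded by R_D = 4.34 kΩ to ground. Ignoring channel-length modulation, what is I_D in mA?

V_SG = V_DD − V_G = 15.7 − 14.4 = 1.3 V, so V_ov = 1.3 − 0.665 = 0.635 V.
Assume saturation: I_D = ½ k_p V_ov² = 0.5 × 7 × 0.635² = 1.41 mA, giving V_SD = V_DD − I_D R_D = 15.7 − 1.41 × 4.34 = 9.58 V.
V_SD = 9.58 V ≥ V_ov = 0.635 V, confirming saturation.

I_D = 1.41 mA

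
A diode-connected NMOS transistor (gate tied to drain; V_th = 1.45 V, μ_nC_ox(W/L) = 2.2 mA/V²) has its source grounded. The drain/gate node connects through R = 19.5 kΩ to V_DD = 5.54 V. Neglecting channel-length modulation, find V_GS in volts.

With gate tied to drain, V_GS = V_DS ≥ V_GS − V_th, so the device is in saturation.
KCL at the drain: ½ k_n (V_GS − V_th)² = (V_DD − V_GS)/R.
Let x = V_GS − 1.45. Then 21.5 x² + x − 4.09 = 0, giving x = 0.414 V (positive root), so V_GS = 1.86 V.
I_D = (V_DD − V_GS)/R = (5.54 − 1.86) / 19.5 = 0.189 mA.

V_GS = 1.86 V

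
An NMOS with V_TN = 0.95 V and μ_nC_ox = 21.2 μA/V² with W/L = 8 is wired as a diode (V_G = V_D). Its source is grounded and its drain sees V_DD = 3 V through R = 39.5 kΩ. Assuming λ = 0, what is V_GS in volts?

V_GS = 1.60 V

With gate tied to drain, V_GS = V_DS ≥ V_GS − V_TN, so the device is in saturation.
k_n = μ_nC_ox · (W/L) = 0.1696 mA/V².
KCL at the drain: ½ k_n (V_GS − V_TN)² = (V_DD − V_GS)/R.
Let x = V_GS − 0.95. Then 3.35 x² + x − 2.05 = 0, giving x = 0.647 V (positive root), so V_GS = 1.6 V.
I_D = (V_DD − V_GS)/R = (3 − 1.6) / 39.5 = 0.0355 mA.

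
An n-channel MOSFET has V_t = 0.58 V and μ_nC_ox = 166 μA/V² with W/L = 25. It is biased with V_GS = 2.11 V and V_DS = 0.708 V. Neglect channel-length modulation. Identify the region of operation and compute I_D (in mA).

k_n = μ_nC_ox · (W/L) = 4.15 mA/V².
V_ov = V_GS − V_t = 2.11 − 0.58 = 1.53 V.
Since V_DS = 0.708 V < V_ov = 1.53 V, the device is in the triode region.
I_D = k_n [V_ov · V_DS − ½ V_DS²] = 4.15 × [1.53 × 0.708 − 0.5 × 0.708²] = 3.46 mA.

Triode; I_D = 3.46 mA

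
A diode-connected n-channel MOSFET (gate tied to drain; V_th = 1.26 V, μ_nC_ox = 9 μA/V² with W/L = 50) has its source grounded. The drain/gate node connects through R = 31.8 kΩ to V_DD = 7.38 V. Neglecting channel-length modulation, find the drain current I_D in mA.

I_D = 0.165 mA

With gate tied to drain, V_GS = V_DS ≥ V_GS − V_th, so the device is in saturation.
k_n = μ_nC_ox · (W/L) = 0.45 mA/V².
KCL at the drain: ½ k_n (V_GS − V_th)² = (V_DD − V_GS)/R.
Let x = V_GS − 1.26. Then 7.16 x² + x − 6.12 = 0, giving x = 0.858 V (positive root), so V_GS = 2.12 V.
I_D = (V_DD − V_GS)/R = (7.38 − 2.12) / 31.8 = 0.165 mA.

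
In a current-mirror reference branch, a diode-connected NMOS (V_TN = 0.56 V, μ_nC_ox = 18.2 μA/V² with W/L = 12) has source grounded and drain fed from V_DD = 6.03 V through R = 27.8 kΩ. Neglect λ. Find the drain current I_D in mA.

I_D = 0.154 mA

With gate tied to drain, V_GS = V_DS ≥ V_GS − V_TN, so the device is in saturation.
k_n = μ_nC_ox · (W/L) = 0.2184 mA/V².
KCL at the drain: ½ k_n (V_GS − V_TN)² = (V_DD − V_GS)/R.
Let x = V_GS − 0.56. Then 3.04 x² + x − 5.47 = 0, giving x = 1.19 V (positive root), so V_GS = 1.75 V.
I_D = (V_DD − V_GS)/R = (6.03 − 1.75) / 27.8 = 0.154 mA.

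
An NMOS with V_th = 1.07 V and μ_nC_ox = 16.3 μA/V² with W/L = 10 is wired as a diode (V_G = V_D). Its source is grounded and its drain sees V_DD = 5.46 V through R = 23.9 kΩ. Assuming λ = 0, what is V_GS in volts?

With gate tied to drain, V_GS = V_DS ≥ V_GS − V_th, so the device is in saturation.
k_n = μ_nC_ox · (W/L) = 0.163 mA/V².
KCL at the drain: ½ k_n (V_GS − V_th)² = (V_DD − V_GS)/R.
Let x = V_GS − 1.07. Then 1.95 x² + x − 4.39 = 0, giving x = 1.27 V (positive root), so V_GS = 2.34 V.
I_D = (V_DD − V_GS)/R = (5.46 − 2.34) / 23.9 = 0.131 mA.

V_GS = 2.34 V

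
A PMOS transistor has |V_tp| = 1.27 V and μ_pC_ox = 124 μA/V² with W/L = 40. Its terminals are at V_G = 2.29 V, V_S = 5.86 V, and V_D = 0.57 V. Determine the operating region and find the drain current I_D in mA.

Saturation; I_D = 13.1 mA

V_SG = V_S − V_G = 5.86 − 2.29 = 3.57 V; V_SD = V_S − V_D = 5.86 − 0.57 = 5.29 V.
k_p = μ_pC_ox · (W/L) = 4.96 mA/V².
V_ov = V_SG − |V_tp| = 3.57 − 1.27 = 2.3 V.
Since V_SD = 5.29 V ≥ V_ov = 2.3 V, the device is in saturation.
I_D = ½ k_p V_ov² = 0.5 × 4.96 × 2.3² = 13.1 mA.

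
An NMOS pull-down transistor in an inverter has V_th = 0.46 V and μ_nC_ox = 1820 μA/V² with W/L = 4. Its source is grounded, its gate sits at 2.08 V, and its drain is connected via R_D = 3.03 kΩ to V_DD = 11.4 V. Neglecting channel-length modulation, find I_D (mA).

V_GS = V_G = 2.08 V, so V_ov = 2.08 − 0.46 = 1.62 V.
k_n = μ_nC_ox · (W/L) = 7.28 mA/V².
Assume saturation: I_D = ½ k_n V_ov² = 0.5 × 7.28 × 1.62² = 9.55 mA, giving V_DS = V_DD − I_D R_D = 11.4 − 9.55 × 3.03 = -17.5 V.
But -17.5 V < V_ov = 1.62 V, so the device is actually in triode.
In triode I_D = k_n[V_ov V_DS − ½ V_DS²] and I_D = (V_DD − V_DS)/R_D. Equating: 11 V_DS² − 36.73 V_DS + 11.4 = 0, giving V_DS = 0.346 V (the root below V_ov).
I_D = (11.4 − 0.346) / 3.03 = 3.65 mA.

I_D = 3.65 mA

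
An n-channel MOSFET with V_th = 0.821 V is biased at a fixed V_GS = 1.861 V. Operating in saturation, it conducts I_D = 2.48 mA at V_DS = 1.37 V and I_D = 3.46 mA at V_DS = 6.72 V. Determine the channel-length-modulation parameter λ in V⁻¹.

With V_GS fixed, I_D ∝ (1 + λ V_DS) in saturation, so I_D2/I_D1 = (1 + λ V_DS2)/(1 + λ V_DS1).
3.46/2.48 = 1.395 = (1 + 6.72 λ)/(1 + 1.37 λ).
Solving: λ (I_D1 V_DS2 − I_D2 V_DS1) = I_D2 − I_D1, so λ = (3.46 − 2.48) / (2.48 × 6.72 − 3.46 × 1.37) = 0.98 / 11.9 = 0.0822 V⁻¹.

λ = 0.0822 V⁻¹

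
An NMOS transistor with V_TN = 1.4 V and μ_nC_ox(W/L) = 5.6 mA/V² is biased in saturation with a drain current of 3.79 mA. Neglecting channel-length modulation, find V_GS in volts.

V_GS = 2.56 V

In saturation I_D = ½ k_n (V_GS − V_TN)², so V_GS − V_TN = √(2 I_D / k_n) = √(2 × 3.79 / 5.6) = 1.16 V.
V_GS = 1.4 + 1.16 = 2.56 V.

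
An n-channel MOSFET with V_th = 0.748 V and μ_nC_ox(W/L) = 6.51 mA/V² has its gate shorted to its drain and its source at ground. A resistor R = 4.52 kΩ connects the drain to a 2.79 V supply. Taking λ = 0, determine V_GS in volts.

V_GS = 1.09 V

With gate tied to drain, V_GS = V_DS ≥ V_GS − V_th, so the device is in saturation.
KCL at the drain: ½ k_n (V_GS − V_th)² = (V_DD − V_GS)/R.
Let x = V_GS − 0.748. Then 14.7 x² + x − 2.042 = 0, giving x = 0.34 V (positive root), so V_GS = 1.09 V.
I_D = (V_DD − V_GS)/R = (2.79 − 1.09) / 4.52 = 0.377 mA.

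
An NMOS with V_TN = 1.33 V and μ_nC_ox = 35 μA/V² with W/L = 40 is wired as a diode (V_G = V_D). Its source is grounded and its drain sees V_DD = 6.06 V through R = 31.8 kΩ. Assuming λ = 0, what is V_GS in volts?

With gate tied to drain, V_GS = V_DS ≥ V_GS − V_TN, so the device is in saturation.
k_n = μ_nC_ox · (W/L) = 1.4 mA/V².
KCL at the drain: ½ k_n (V_GS − V_TN)² = (V_DD − V_GS)/R.
Let x = V_GS − 1.33. Then 22.3 x² + x − 4.73 = 0, giving x = 0.439 V (positive root), so V_GS = 1.77 V.
I_D = (V_DD − V_GS)/R = (6.06 − 1.77) / 31.8 = 0.135 mA.

V_GS = 1.77 V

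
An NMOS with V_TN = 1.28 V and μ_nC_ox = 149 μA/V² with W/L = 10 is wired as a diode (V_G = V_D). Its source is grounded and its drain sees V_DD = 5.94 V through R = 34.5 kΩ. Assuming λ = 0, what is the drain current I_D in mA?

With gate tied to drain, V_GS = V_DS ≥ V_GS − V_TN, so the device is in saturation.
k_n = μ_nC_ox · (W/L) = 1.49 mA/V².
KCL at the drain: ½ k_n (V_GS − V_TN)² = (V_DD − V_GS)/R.
Let x = V_GS − 1.28. Then 25.7 x² + x − 4.66 = 0, giving x = 0.407 V (positive root), so V_GS = 1.69 V.
I_D = (V_DD − V_GS)/R = (5.94 − 1.69) / 34.5 = 0.123 mA.

I_D = 0.123 mA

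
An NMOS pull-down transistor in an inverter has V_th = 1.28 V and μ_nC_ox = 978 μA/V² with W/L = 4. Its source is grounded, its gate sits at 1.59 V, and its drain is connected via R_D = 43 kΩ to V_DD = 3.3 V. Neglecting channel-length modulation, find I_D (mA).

I_D = 0.0751 mA

V_GS = V_G = 1.59 V, so V_ov = 1.59 − 1.28 = 0.31 V.
k_n = μ_nC_ox · (W/L) = 3.912 mA/V².
Assume saturation: I_D = ½ k_n V_ov² = 0.5 × 3.912 × 0.31² = 0.188 mA, giving V_DS = V_DD − I_D R_D = 3.3 − 0.188 × 43 = -4.78 V.
But -4.78 V < V_ov = 0.31 V, so the device is actually in triode.
In triode I_D = k_n[V_ov V_DS − ½ V_DS²] and I_D = (V_DD − V_DS)/R_D. Equating: 84.1 V_DS² − 53.15 V_DS + 3.3 = 0, giving V_DS = 0.0698 V (the root below V_ov).
I_D = (3.3 − 0.0698) / 43 = 0.0751 mA.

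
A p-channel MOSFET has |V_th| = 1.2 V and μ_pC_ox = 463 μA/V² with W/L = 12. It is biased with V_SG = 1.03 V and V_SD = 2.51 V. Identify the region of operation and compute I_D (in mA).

Cutoff; I_D = 0 mA

V_SG = 1.03 V < |V_th| = 1.2 V, so the transistor is in cutoff.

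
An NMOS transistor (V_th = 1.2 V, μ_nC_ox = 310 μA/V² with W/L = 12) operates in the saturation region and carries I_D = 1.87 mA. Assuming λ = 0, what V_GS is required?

V_GS = 2.20 V

k_n = μ_nC_ox · (W/L) = 3.72 mA/V².
In saturation I_D = ½ k_n (V_GS − V_th)², so V_GS − V_th = √(2 I_D / k_n) = √(2 × 1.87 / 3.72) = 1 V.
V_GS = 1.2 + 1 = 2.2 V.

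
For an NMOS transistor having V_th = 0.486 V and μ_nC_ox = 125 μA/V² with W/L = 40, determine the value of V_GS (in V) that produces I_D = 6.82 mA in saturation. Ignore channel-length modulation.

k_n = μ_nC_ox · (W/L) = 5 mA/V².
In saturation I_D = ½ k_n (V_GS − V_th)², so V_GS − V_th = √(2 I_D / k_n) = √(2 × 6.82 / 5) = 1.65 V.
V_GS = 0.486 + 1.65 = 2.14 V.

V_GS = 2.14 V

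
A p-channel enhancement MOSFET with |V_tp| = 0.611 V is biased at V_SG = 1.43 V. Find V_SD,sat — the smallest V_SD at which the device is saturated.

The boundary between triode and saturation is V_SD = V_SG − |V_tp| = V_ov.
V_ov = 1.43 − 0.611 = 0.819 V.

V_SD,sat = 0.819 V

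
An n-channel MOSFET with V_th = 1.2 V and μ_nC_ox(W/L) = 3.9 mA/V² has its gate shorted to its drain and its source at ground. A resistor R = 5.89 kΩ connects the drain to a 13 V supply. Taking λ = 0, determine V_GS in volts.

With gate tied to drain, V_GS = V_DS ≥ V_GS − V_th, so the device is in saturation.
KCL at the drain: ½ k_n (V_GS − V_th)² = (V_DD − V_GS)/R.
Let x = V_GS − 1.2. Then 11.5 x² + x − 11.8 = 0, giving x = 0.971 V (positive root), so V_GS = 2.17 V.
I_D = (V_DD − V_GS)/R = (13 − 2.17) / 5.89 = 1.84 mA.

V_GS = 2.17 V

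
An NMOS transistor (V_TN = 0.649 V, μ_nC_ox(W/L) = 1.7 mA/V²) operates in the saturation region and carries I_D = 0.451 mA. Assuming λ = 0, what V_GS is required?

In saturation I_D = ½ k_n (V_GS − V_TN)², so V_GS − V_TN = √(2 I_D / k_n) = √(2 × 0.451 / 1.7) = 0.728 V.
V_GS = 0.649 + 0.728 = 1.38 V.

V_GS = 1.38 V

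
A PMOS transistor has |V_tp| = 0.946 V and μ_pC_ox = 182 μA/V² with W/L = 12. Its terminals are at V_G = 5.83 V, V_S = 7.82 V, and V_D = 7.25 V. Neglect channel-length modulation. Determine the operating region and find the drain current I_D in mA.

V_SG = V_S − V_G = 7.82 − 5.83 = 1.99 V; V_SD = V_S − V_D = 7.82 − 7.25 = 0.57 V.
k_p = μ_pC_ox · (W/L) = 2.184 mA/V².
V_ov = V_SG − |V_tp| = 1.99 − 0.946 = 1.04 V.
Since V_SD = 0.57 V < V_ov = 1.04 V, the device is in the triode region.
I_D = k_p [V_ov · V_SD − ½ V_SD²] = 2.184 × [1.04 × 0.57 − 0.5 × 0.57²] = 0.945 mA.

Triode; I_D = 0.945 mA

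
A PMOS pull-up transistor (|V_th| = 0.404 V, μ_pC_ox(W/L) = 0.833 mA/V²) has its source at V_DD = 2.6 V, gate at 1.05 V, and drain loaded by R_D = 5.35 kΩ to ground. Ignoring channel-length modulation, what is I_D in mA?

V_SG = V_DD − V_G = 2.6 − 1.05 = 1.55 V, so V_ov = 1.55 − 0.404 = 1.15 V.
Assume saturation: I_D = ½ k_p V_ov² = 0.5 × 0.833 × 1.15² = 0.547 mA, giving V_SD = V_DD − I_D R_D = 2.6 − 0.547 × 5.35 = -0.326 V.
But -0.326 V < V_ov = 1.15 V, so the device is actually in triode.
In triode I_D = k_p[V_ov V_SD − ½ V_SD²] and I_D = (V_DD − V_SD)/R_D. Equating: 2.23 V_SD² − 6.107 V_SD + 2.6 = 0, giving V_SD = 0.527 V (the root below V_ov).
I_D = (2.6 − 0.527) / 5.35 = 0.387 mA.

I_D = 0.387 mA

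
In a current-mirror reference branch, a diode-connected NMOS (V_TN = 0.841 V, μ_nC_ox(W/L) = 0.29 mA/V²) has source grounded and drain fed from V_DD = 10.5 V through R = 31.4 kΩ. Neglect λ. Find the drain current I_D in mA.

I_D = 0.265 mA

With gate tied to drain, V_GS = V_DS ≥ V_GS − V_TN, so the device is in saturation.
KCL at the drain: ½ k_n (V_GS − V_TN)² = (V_DD − V_GS)/R.
Let x = V_GS − 0.841. Then 4.55 x² + x − 9.659 = 0, giving x = 1.35 V (positive root), so V_GS = 2.19 V.
I_D = (V_DD − V_GS)/R = (10.5 − 2.19) / 31.4 = 0.265 mA.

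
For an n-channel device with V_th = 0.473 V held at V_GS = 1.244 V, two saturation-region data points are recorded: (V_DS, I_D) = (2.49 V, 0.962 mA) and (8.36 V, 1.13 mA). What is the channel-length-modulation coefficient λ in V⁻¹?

With V_GS fixed, I_D ∝ (1 + λ V_DS) in saturation, so I_D2/I_D1 = (1 + λ V_DS2)/(1 + λ V_DS1).
1.13/0.962 = 1.175 = (1 + 8.36 λ)/(1 + 2.49 λ).
Solving: λ (I_D1 V_DS2 − I_D2 V_DS1) = I_D2 − I_D1, so λ = (1.13 − 0.962) / (0.962 × 8.36 − 1.13 × 2.49) = 0.168 / 5.23 = 0.0321 V⁻¹.

λ = 0.0321 V⁻¹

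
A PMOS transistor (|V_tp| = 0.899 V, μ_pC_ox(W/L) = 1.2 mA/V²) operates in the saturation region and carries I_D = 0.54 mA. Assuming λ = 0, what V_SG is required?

V_SG = 1.85 V

In saturation I_D = ½ k_p (V_SG − |V_tp|)², so V_SG − |V_tp| = √(2 I_D / k_p) = √(2 × 0.54 / 1.2) = 0.949 V.
V_SG = 0.899 + 0.949 = 1.85 V.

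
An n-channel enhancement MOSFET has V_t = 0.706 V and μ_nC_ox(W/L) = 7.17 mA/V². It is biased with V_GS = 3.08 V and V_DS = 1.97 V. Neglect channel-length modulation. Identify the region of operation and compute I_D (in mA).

V_ov = V_GS − V_t = 3.08 − 0.706 = 2.37 V.
Since V_DS = 1.97 V < V_ov = 2.37 V, the device is in the triode region.
I_D = k_n [V_ov · V_DS − ½ V_DS²] = 7.17 × [2.37 × 1.97 − 0.5 × 1.97²] = 19.6 mA.

Triode; I_D = 19.6 mA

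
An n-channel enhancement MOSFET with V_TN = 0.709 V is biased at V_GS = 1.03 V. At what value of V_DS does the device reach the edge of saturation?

V_DS,sat = 0.321 V

The boundary between triode and saturation is V_DS = V_GS − V_TN = V_ov.
V_ov = 1.03 − 0.709 = 0.321 V.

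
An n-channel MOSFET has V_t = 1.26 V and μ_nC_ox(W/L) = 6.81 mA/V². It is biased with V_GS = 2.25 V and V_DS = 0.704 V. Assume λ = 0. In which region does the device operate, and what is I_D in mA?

Triode; I_D = 3.06 mA

V_ov = V_GS − V_t = 2.25 − 1.26 = 0.99 V.
Since V_DS = 0.704 V < V_ov = 0.99 V, the device is in the triode region.
I_D = k_n [V_ov · V_DS − ½ V_DS²] = 6.81 × [0.99 × 0.704 − 0.5 × 0.704²] = 3.06 mA.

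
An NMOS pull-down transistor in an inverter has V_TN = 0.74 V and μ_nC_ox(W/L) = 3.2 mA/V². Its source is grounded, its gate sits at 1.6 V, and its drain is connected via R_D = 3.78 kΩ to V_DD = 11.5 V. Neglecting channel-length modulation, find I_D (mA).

V_GS = V_G = 1.6 V, so V_ov = 1.6 − 0.74 = 0.86 V.
Assume saturation: I_D = ½ k_n V_ov² = 0.5 × 3.2 × 0.86² = 1.18 mA, giving V_DS = V_DD − I_D R_D = 11.5 − 1.18 × 3.78 = 7.03 V.
V_DS = 7.03 V ≥ V_ov = 0.86 V, confirming saturation.

I_D = 1.18 mA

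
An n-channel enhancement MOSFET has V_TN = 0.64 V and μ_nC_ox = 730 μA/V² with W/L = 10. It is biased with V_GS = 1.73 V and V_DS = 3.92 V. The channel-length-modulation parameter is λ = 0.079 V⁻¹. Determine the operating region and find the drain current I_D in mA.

Saturation; I_D = 5.68 mA

k_n = μ_nC_ox · (W/L) = 7.3 mA/V².
V_ov = V_GS − V_TN = 1.73 − 0.64 = 1.09 V.
Since V_DS = 3.92 V ≥ V_ov = 1.09 V, the device is in saturation.
I_D = ½ k_n V_ov² (1 + λ V_DS) = 0.5 × 7.3 × 1.09² × (1 + 0.079 × 3.92) = 5.68 mA.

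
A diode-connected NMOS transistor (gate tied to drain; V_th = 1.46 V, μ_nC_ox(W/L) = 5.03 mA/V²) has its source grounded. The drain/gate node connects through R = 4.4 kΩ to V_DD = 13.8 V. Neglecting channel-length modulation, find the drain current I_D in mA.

I_D = 2.57 mA

With gate tied to drain, V_GS = V_DS ≥ V_GS − V_th, so the device is in saturation.
KCL at the drain: ½ k_n (V_GS − V_th)² = (V_DD − V_GS)/R.
Let x = V_GS − 1.46. Then 11.1 x² + x − 12.34 = 0, giving x = 1.01 V (positive root), so V_GS = 2.47 V.
I_D = (V_DD − V_GS)/R = (13.8 − 2.47) / 4.4 = 2.57 mA.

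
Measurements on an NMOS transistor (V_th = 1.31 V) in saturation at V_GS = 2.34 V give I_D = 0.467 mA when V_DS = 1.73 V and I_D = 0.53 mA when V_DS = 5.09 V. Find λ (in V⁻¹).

λ = 0.0431 V⁻¹

With V_GS fixed, I_D ∝ (1 + λ V_DS) in saturation, so I_D2/I_D1 = (1 + λ V_DS2)/(1 + λ V_DS1).
0.53/0.467 = 1.135 = (1 + 5.09 λ)/(1 + 1.73 λ).
Solving: λ (I_D1 V_DS2 − I_D2 V_DS1) = I_D2 − I_D1, so λ = (0.53 − 0.467) / (0.467 × 5.09 − 0.53 × 1.73) = 0.063 / 1.46 = 0.0431 V⁻¹.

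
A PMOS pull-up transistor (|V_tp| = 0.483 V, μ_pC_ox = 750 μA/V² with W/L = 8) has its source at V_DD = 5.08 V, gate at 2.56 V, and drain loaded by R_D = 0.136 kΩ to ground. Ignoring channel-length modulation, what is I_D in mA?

I_D = 12.4 mA

V_SG = V_DD − V_G = 5.08 − 2.56 = 2.52 V, so V_ov = 2.52 − 0.483 = 2.04 V.
k_p = μ_pC_ox · (W/L) = 6 mA/V².
Assume saturation: I_D = ½ k_p V_ov² = 0.5 × 6 × 2.04² = 12.4 mA, giving V_SD = V_DD − I_D R_D = 5.08 − 12.4 × 0.136 = 3.39 V.
V_SD = 3.39 V ≥ V_ov = 2.04 V, confirming saturation.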